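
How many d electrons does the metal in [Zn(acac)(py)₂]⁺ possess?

d10

Ligand charges: each acetylacetonate is −1; pyridine is neutral. With an overall charge of +1 the zinc centre must be in the +2 oxidation state.
Zn sits in group 12, so the d-electron count is 12 − 2 = 10.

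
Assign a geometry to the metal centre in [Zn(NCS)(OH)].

linear

Ligand charges: each isothiocyanate is −1; each hydroxide is −1. With an overall charge of 0 the zinc centre must be in the +2 oxidation state.
Zinc is a group-12 element; Zn(II) is therefore d¹⁰.
Coordination number: 2.
A d¹⁰ ion with only two ligands adopts a linear arrangement (sp hybridisation; no CFSE preference).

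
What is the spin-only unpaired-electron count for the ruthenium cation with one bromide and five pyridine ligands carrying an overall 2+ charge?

1 unpaired electron

Each bromide is −1; pyridine is neutral; balancing the +2 overall charge requires Ru(III).
Ru sits in group 8, so the d-electron count is 8 − 3 = 5.
The spin state decides the count: a 4d ion has a large Δₒ and is invariably low-spin.
An octahedral low-spin d⁵ ion is t₂g⁵e_g⁰, giving 1 unpaired electron.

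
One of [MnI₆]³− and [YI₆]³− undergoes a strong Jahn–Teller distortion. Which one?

[MnI₆]³−: Summing ligand charges against the −3 overall charge gives an oxidation state of +3 for manganese. Group 7 minus oxidation state 3 gives a d⁴ configuration. Iodide is a weak-field ligand for a first-row metal, so the complex is high-spin. The t₂g³e_g¹ (high-spin) configuration has an unevenly filled e_g set; the Jahn–Teller theorem predicts a tetragonal distortion (typically axial elongation) to lift the degeneracy.
[YI₆]³−: Summing ligand charges against the −3 overall charge gives an oxidation state of +3 for yttrium. Group 3 minus oxidation state 3 gives a d⁰ configuration. The d⁰ configuration leaves the e_g set evenly filled (or empty) — no strong Jahn–Teller driving force.

[MnI₆]³−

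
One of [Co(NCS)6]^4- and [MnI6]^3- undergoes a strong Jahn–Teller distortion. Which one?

[MnI6]^3-

[Co(NCS)6]^4-: Summing ligand charges against the −4 overall charge gives an oxidation state of +2 for cobalt. Co sits in group 9, so the d-electron count is 9 − 2 = 7. Isothiocyanate is a weak-field ligand for a first-row metal, so the complex is high-spin. The d⁷ configuration leaves the e_g set evenly filled (or empty) — no strong Jahn–Teller driving force.
[MnI6]^3-: Each iodide is −1; balancing the −3 overall charge requires Mn(III). Manganese is a group-7 element; Mn(III) is therefore d⁴. Iodide is a weak-field ligand for a first-row metal, so the complex is high-spin. The t₂g³e_g¹ (high-spin) configuration has an unevenly filled e_g set; the Jahn–Teller theorem predicts a tetragonal distortion (typically axial elongation) to lift the degeneracy.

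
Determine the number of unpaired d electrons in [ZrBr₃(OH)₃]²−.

Summing ligand charges against the −2 overall charge gives an oxidation state of +4 for zirconium.
Group 4 minus oxidation state 4 gives a d⁰ configuration.
In an octahedral field the d⁰ configuration is t₂g⁰e_g⁰, giving 0 unpaired electrons.

0 unpaired electrons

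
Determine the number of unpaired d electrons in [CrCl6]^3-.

3

Each chloride is −1; balancing the −3 overall charge requires Cr(III).
Chromium is a group-6 element; Cr(III) is therefore d³.
In an octahedral field the d³ configuration is t₂g³e_g⁰ (only one arrangement possible), giving 3 unpaired electrons.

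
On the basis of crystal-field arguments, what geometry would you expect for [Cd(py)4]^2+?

tetrahedral

Pyridine is neutral; balancing the +2 overall charge requires Cd(II).
Group 12 minus oxidation state 2 gives a d¹⁰ configuration.
Coordination number: 4.
A d¹⁰ ion has no crystal-field stabilisation preference between square planar and tetrahedral, so four ligands adopt the sterically favoured tetrahedral geometry.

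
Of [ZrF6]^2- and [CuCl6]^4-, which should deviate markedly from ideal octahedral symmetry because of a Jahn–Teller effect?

[ZrF6]^2-: Ligand charges: each fluoride is −1. With an overall charge of −2 the zirconium centre must be in the +4 oxidation state. Group 4 minus oxidation state 4 gives a d⁰ configuration. The d⁰ configuration leaves the e_g set evenly filled (or empty) — no strong Jahn–Teller driving force.
[CuCl6]^4-: Summing ligand charges against the −4 overall charge gives an oxidation state of +2 for copper. Copper is a group-11 element; Cu(II) is therefore d⁹. The t₂g⁶e_g³ configuration has an unevenly filled e_g set; the Jahn–Teller theorem predicts a tetragonal distortion (typically axial elongation) to lift the degeneracy.

[CuCl6]^4-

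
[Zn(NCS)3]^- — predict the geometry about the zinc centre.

trigonal planar

Ligand charges: each isothiocyanate is −1. With an overall charge of −1 the zinc centre must be in the +2 oxidation state.
Zn sits in group 12, so the d-electron count is 12 − 2 = 10.
With 3 monodentate ligands the coordination number is 3.
Three ligands around a d¹⁰ centre minimise repulsion in a trigonal-planar arrangement.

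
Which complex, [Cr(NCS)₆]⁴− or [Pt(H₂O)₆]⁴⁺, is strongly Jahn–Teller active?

[Cr(NCS)₆]⁴−: Each isothiocyanate is −1; balancing the −4 overall charge requires Cr(II). Group 6 minus oxidation state 2 gives a d⁴ configuration. Isothiocyanate is a weak-field ligand for a first-row metal, so the complex is high-spin. The t₂g³e_g¹ (high-spin) configuration has an unevenly filled e_g set; the Jahn–Teller theorem predicts a tetragonal distortion (typically axial elongation) to lift the degeneracy.
[Pt(H₂O)₆]⁴⁺: Summing ligand charges against the +4 overall charge gives an oxidation state of +4 for platinum. Platinum is a group-10 element; Pt(IV) is therefore d⁶. A 5d ion has a large Δₒ and is invariably low-spin. The d⁶ configuration leaves the e_g set evenly filled (or empty) — no strong Jahn–Teller driving force.

[Cr(NCS)₆]⁴−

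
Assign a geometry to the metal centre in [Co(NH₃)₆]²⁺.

octahedral

Ammonia is neutral; balancing the +2 overall charge requires Co(II).
Co sits in group 9, so the d-electron count is 9 − 2 = 7.
Coordination number: 6.
Six donors around a single metal centre give an octahedral coordination sphere.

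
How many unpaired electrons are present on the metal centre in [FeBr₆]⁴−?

4

Summing ligand charges against the −4 overall charge gives an oxidation state of +2 for iron.
Group 8 minus oxidation state 2 gives a d⁶ configuration.
The spin state decides the count: Bromide is a weak-field ligand for a first-row metal, so the complex is high-spin.
An octahedral high-spin d⁶ ion is t₂g⁴e_g², giving 4 unpaired electrons.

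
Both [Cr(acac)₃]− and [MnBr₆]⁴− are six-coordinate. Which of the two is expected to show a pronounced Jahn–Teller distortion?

[Cr(acac)₃]−

[Cr(acac)₃]−: Each acetylacetonate is −1; balancing the −1 overall charge requires Cr(II). Group 6 minus oxidation state 2 gives a d⁴ configuration. Acetylacetonate is a weak-field ligand for a first-row metal, so the complex is high-spin. The t₂g³e_g¹ (high-spin) configuration has an unevenly filled e_g set; the Jahn–Teller theorem predicts a tetragonal distortion (typically axial elongation) to lift the degeneracy.
[MnBr₆]⁴−: Each bromide is −1; balancing the −4 overall charge requires Mn(II). Group 7 minus oxidation state 2 gives a d⁵ configuration. Bromide is a weak-field ligand for a first-row metal, so the complex is high-spin. The d⁵ configuration leaves the e_g set evenly filled (or empty) — no strong Jahn–Teller driving force.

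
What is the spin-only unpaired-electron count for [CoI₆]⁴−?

Each iodide is −1; balancing the −4 overall charge requires Co(II).
Co sits in group 9, so the d-electron count is 9 − 2 = 7.
The spin state decides the count: Iodide is a weak-field ligand for a first-row metal, so the complex is high-spin.
An octahedral high-spin d⁷ ion is t₂g⁵e_g², giving 3 unpaired electrons.

3 unpaired electrons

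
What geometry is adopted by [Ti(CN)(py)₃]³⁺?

Summing ligand charges against the +3 overall charge gives an oxidation state of +4 for titanium.
Group 4 minus oxidation state 4 gives a d⁰ configuration.
Coordination number: 4.
A d⁰ ion has no crystal-field stabilisation preference between square planar and tetrahedral, so four ligands adopt the sterically favoured tetrahedral geometry.

tetrahedral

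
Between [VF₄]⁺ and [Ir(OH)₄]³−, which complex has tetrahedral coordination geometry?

For [VF₄]⁺: Ligand charges: each fluoride is −1. With an overall charge of +1 the vanadium centre must be in the +5 oxidation state. V sits in group 5, so the d-electron count is 5 − 5 = 0. A d⁰ ion has no crystal-field stabilisation preference between square planar and tetrahedral, so four ligands adopt the sterically favoured tetrahedral geometry. → tetrahedral.
For [Ir(OH)₄]³−: Each hydroxide is −1; balancing the −3 overall charge requires Ir(I). Iridium is a group-9 element; Ir(I) is therefore d⁸. A 5d d⁸ ion has a large crystal-field splitting; square planar leaves the high-energy d_{x²−y²} orbital empty and maximises CFSE. → square planar.

[VF₄]⁺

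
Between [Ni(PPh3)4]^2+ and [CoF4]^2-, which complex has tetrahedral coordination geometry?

For [Ni(PPh3)4]^2+: Triphenylphosphine is neutral; balancing the +2 overall charge requires Ni(II). Group 10 minus oxidation state 2 gives a d⁸ configuration. Triphenylphosphine is a strong-field ligand (high in the spectrochemical series). A 3d d⁸ ion with strong-field ligands gains enough CFSE to favour square planar over tetrahedral. → square planar.
For [CoF4]^2-: Each fluoride is −1; balancing the −2 overall charge requires Co(II). Cobalt is a group-9 element; Co(II) is therefore d⁷. For a high-spin 3d d⁷ ion with weak-field ligands the small Δₜ gives little square-planar CFSE advantage, so four ligands adopt the sterically favoured tetrahedral geometry. → tetrahedral.

[CoF4]^2-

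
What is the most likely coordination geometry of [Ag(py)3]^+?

Ligand charges: pyridine is neutral. With an overall charge of +1 the silver centre must be in the +1 oxidation state.
Group 11 minus oxidation state 1 gives a d¹⁰ configuration.
Coordination number: 3.
Three ligands around a d¹⁰ centre minimise repulsion in a trigonal-planar arrangement.

trigonal planar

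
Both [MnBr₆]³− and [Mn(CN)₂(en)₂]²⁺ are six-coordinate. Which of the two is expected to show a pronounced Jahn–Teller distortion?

[MnBr₆]³−: Summing ligand charges against the −3 overall charge gives an oxidation state of +3 for manganese. Group 7 minus oxidation state 3 gives a d⁴ configuration. Bromide is a weak-field ligand for a first-row metal, so the complex is high-spin. The t₂g³e_g¹ (high-spin) configuration has an unevenly filled e_g set; the Jahn–Teller theorem predicts a tetragonal distortion (typically axial elongation) to lift the degeneracy.
[Mn(CN)₂(en)₂]²⁺: Ligand charges: each cyanide is −1; ethylenediamine is neutral. With an overall charge of +2 the manganese centre must be in the +4 oxidation state. Manganese is a group-7 element; Mn(IV) is therefore d³. The d³ configuration leaves the e_g set evenly filled (or empty) — no strong Jahn–Teller driving force.

[MnBr₆]³−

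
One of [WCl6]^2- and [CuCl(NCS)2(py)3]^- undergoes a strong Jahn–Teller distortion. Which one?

[CuCl(NCS)2(py)3]^-

[WCl6]^2-: Ligand charges: each chloride is −1. With an overall charge of −2 the tungsten centre must be in the +4 oxidation state. Tungsten is a group-6 element; W(IV) is therefore d². The d² configuration leaves the e_g set evenly filled (or empty) — no strong Jahn–Teller driving force.
[CuCl(NCS)2(py)3]^-: Ligand charges: each chloride is −1; each isothiocyanate is −1; pyridine is neutral. With an overall charge of −1 the copper centre must be in the +2 oxidation state. Copper is a group-11 element; Cu(II) is therefore d⁹. The t₂g⁶e_g³ configuration has an unevenly filled e_g set; the Jahn–Teller theorem predicts a tetragonal distortion (typically axial elongation) to lift the degeneracy.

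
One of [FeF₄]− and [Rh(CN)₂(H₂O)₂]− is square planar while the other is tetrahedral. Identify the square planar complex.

[Rh(CN)₂(H₂O)₂]−

For [FeF₄]−: Ligand charges: each fluoride is −1. With an overall charge of −1 the iron centre must be in the +3 oxidation state. Group 8 minus oxidation state 3 gives a d⁵ configuration. A high-spin d⁵ ion has zero CFSE in either geometry, so four ligands adopt the sterically favoured tetrahedral geometry. → tetrahedral.
For [Rh(CN)₂(H₂O)₂]−: Ligand charges: each cyanide is −1; water is neutral. With an overall charge of −1 the rhodium centre must be in the +1 oxidation state. Rh sits in group 9, so the d-electron count is 9 − 1 = 8. A 4d d⁸ ion has a large crystal-field splitting; square planar leaves the high-energy d_{x²−y²} orbital empty and maximises CFSE. → square planar.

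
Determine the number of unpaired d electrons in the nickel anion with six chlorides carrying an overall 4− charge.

2

Summing ligand charges against the −4 overall charge gives an oxidation state of +2 for nickel.
Group 10 minus oxidation state 2 gives a d⁸ configuration.
In an octahedral field the d⁸ configuration is t₂g⁶e_g² (only one arrangement possible), giving 2 unpaired electrons.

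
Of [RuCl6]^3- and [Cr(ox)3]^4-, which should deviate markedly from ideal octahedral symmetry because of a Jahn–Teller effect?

[Cr(ox)3]^4-

[RuCl6]^3-: Ligand charges: each chloride is −1. With an overall charge of −3 the ruthenium centre must be in the +3 oxidation state. Ru sits in group 8, so the d-electron count is 8 − 3 = 5. A 4d ion has a large Δₒ and is invariably low-spin. The d⁵ configuration leaves the e_g set evenly filled (or empty) — no strong Jahn–Teller driving force.
[Cr(ox)3]^4-: Each oxalate is −2; balancing the −4 overall charge requires Cr(II). Chromium is a group-6 element; Cr(II) is therefore d⁴. Oxalate is a weak-field ligand for a first-row metal, so the complex is high-spin. The t₂g³e_g¹ (high-spin) configuration has an unevenly filled e_g set; the Jahn–Teller theorem predicts a tetragonal distortion (typically axial elongation) to lift the degeneracy.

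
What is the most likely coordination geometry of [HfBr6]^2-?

Ligand charges: each bromide is −1. With an overall charge of −2 the hafnium centre must be in the +4 oxidation state.
Hf sits in group 4, so the d-electron count is 4 − 4 = 0.
With 6 monodentate ligands the coordination number is 6.
Six donors around a single metal centre give an octahedral coordination sphere.

octahedral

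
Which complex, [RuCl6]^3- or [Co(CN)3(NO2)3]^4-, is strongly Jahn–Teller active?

[RuCl6]^3-: Each chloride is −1; balancing the −3 overall charge requires Ru(III). Ru sits in group 8, so the d-electron count is 8 − 3 = 5. A 4d ion has a large Δₒ and is invariably low-spin. The d⁵ configuration leaves the e_g set evenly filled (or empty) — no strong Jahn–Teller driving force.
[Co(CN)3(NO2)3]^4-: Ligand charges: each cyanide is −1; each nitro (N-bound nitrite) is −1. With an overall charge of −4 the cobalt centre must be in the +2 oxidation state. Co sits in group 9, so the d-electron count is 9 − 2 = 7. Cyanide and nitro (N-bound nitrite) are strong-field ligands (high in the spectrochemical series) for a first-row metal, so the complex is low-spin. The t₂g⁶e_g¹ (low-spin) configuration has an unevenly filled e_g set; the Jahn–Teller theorem predicts a tetragonal distortion (typically axial elongation) to lift the degeneracy.

[Co(CN)3(NO2)3]^4-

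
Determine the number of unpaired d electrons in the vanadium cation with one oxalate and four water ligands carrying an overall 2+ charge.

1

Ligand charges: each oxalate is −2; water is neutral. With an overall charge of +2 the vanadium centre must be in the +4 oxidation state.
Vanadium is a group-5 element; V(IV) is therefore d¹.
Counting donor atoms: 1×oxalate (bidentate) → 2 donors; 4×water (monodentate) → 4 donors. Coordination number = 6.
In an octahedral field the d¹ configuration is t₂g¹e_g⁰ (only one arrangement possible), giving 1 unpaired electron.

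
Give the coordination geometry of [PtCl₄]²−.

Each chloride is −1; balancing the −2 overall charge requires Pt(II).
Platinum is a group-10 element; Pt(II) is therefore d⁸.
With 4 monodentate ligands the coordination number is 4.
A 5d d⁸ ion has a large crystal-field splitting; square planar leaves the high-energy d_{x²−y²} orbital empty and maximises CFSE.

square planar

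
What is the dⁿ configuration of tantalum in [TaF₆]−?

Summing ligand charges against the −1 overall charge gives an oxidation state of +5 for tantalum.
Tantalum is a group-5 element; Ta(V) is therefore d⁰.

d0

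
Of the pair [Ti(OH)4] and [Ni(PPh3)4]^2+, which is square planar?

[Ni(PPh3)4]^2+

For [Ti(OH)4]: Each hydroxide is −1; balancing the 0 overall charge requires Ti(IV). Ti sits in group 4, so the d-electron count is 4 − 4 = 0. A d⁰ ion has no crystal-field stabilisation preference between square planar and tetrahedral, so four ligands adopt the sterically favoured tetrahedral geometry. → tetrahedral.
For [Ni(PPh3)4]^2+: Summing ligand charges against the +2 overall charge gives an oxidation state of +2 for nickel. Nickel is a group-10 element; Ni(II) is therefore d⁸. Triphenylphosphine is a strong-field ligand (high in the spectrochemical series). A 3d d⁸ ion with strong-field ligands gains enough CFSE to favour square planar over tetrahedral. → square planar.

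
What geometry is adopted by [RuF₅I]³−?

Ligand charges: each fluoride is −1; each iodide is −1. With an overall charge of −3 the ruthenium centre must be in the +3 oxidation state.
Ruthenium is a group-8 element; Ru(III) is therefore d⁵.
Coordination number: 6.
Six donors around a single metal centre give an octahedral coordination sphere.

octahedral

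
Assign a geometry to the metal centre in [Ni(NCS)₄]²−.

tetrahedral

Ligand charges: each isothiocyanate is −1. With an overall charge of −2 the nickel centre must be in the +2 oxidation state.
Nickel is a group-10 element; Ni(II) is therefore d⁸.
With 4 monodentate ligands the coordination number is 4.
Isothiocyanate is a weak-field ligand.
With weak-field ligands the CFSE gain from square planar is small, so a 3d d⁸ ion takes the sterically preferred tetrahedral geometry.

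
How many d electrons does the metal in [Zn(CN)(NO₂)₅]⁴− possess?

d¹⁰

Each cyanide is −1; each nitro (N-bound nitrite) is −1; balancing the −4 overall charge requires Zn(II).
Group 12 minus oxidation state 2 gives a d¹⁰ configuration.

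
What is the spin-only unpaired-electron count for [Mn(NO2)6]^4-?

Ligand charges: each nitro (N-bound nitrite) is −1. With an overall charge of −4 the manganese centre must be in the +2 oxidation state.
Manganese is a group-7 element; Mn(II) is therefore d⁵.
The spin state decides the count: Nitro (N-bound nitrite) is a strong-field ligand (high in the spectrochemical series) for a first-row metal, so the complex is low-spin.
An octahedral low-spin d⁵ ion is t₂g⁵e_g⁰, giving 1 unpaired electron.

1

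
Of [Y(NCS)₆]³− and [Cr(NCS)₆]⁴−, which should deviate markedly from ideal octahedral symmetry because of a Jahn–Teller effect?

[Y(NCS)₆]³−: Summing ligand charges against the −3 overall charge gives an oxidation state of +3 for yttrium. Y sits in group 3, so the d-electron count is 3 − 3 = 0. The d⁰ configuration leaves the e_g set evenly filled (or empty) — no strong Jahn–Teller driving force.
[Cr(NCS)₆]⁴−: Summing ligand charges against the −4 overall charge gives an oxidation state of +2 for chromium. Cr sits in group 6, so the d-electron count is 6 − 2 = 4. Isothiocyanate is a weak-field ligand for a first-row metal, so the complex is high-spin. The t₂g³e_g¹ (high-spin) configuration has an unevenly filled e_g set; the Jahn–Teller theorem predicts a tetragonal distortion (typically axial elongation) to lift the degeneracy.

[Cr(NCS)₆]⁴−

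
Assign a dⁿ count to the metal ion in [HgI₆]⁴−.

Each iodide is −1; balancing the −4 overall charge requires Hg(II).
Group 12 minus oxidation state 2 gives a d¹⁰ configuration.

d¹⁰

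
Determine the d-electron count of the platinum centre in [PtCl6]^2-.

Summing ligand charges against the −2 overall charge gives an oxidation state of +4 for platinum.
Pt sits in group 10, so the d-electron count is 10 − 4 = 6.

d⁶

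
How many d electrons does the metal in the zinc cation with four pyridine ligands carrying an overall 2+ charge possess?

Ligand charges: pyridine is neutral. With an overall charge of +2 the zinc centre must be in the +2 oxidation state.
Zinc is a group-12 element; Zn(II) is therefore d¹⁰.

d¹⁰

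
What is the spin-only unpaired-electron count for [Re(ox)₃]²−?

3

Ligand charges: each oxalate is −2. With an overall charge of −2 the rhenium centre must be in the +4 oxidation state.
Rhenium is a group-7 element; Re(IV) is therefore d³.
Counting donor atoms: 3×oxalate (bidentate) → 6 donors. Coordination number = 6.
In an octahedral field the d³ configuration is t₂g³e_g⁰ (only one arrangement possible), giving 3 unpaired electrons.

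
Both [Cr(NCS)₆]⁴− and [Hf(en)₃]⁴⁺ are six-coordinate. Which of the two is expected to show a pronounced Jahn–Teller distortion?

[Cr(NCS)₆]⁴−: Summing ligand charges against the −4 overall charge gives an oxidation state of +2 for chromium. Chromium is a group-6 element; Cr(II) is therefore d⁴. Isothiocyanate is a weak-field ligand for a first-row metal, so the complex is high-spin. The t₂g³e_g¹ (high-spin) configuration has an unevenly filled e_g set; the Jahn–Teller theorem predicts a tetragonal distortion (typically axial elongation) to lift the degeneracy.
[Hf(en)₃]⁴⁺: Summing ligand charges against the +4 overall charge gives an oxidation state of +4 for hafnium. Group 4 minus oxidation state 4 gives a d⁰ configuration. The d⁰ configuration leaves the e_g set evenly filled (or empty) — no strong Jahn–Teller driving force.

[Cr(NCS)₆]⁴−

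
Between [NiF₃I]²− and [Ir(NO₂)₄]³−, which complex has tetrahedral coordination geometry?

For [NiF₃I]²−: Summing ligand charges against the −2 overall charge gives an oxidation state of +2 for nickel. Nickel is a group-10 element; Ni(II) is therefore d⁸. Fluoride and iodide are weak-field ligands. With weak-field ligands the CFSE gain from square planar is small, so a 3d d⁸ ion takes the sterically preferred tetrahedral geometry. → tetrahedral.
For [Ir(NO₂)₄]³−: Ligand charges: each nitro (N-bound nitrite) is −1. With an overall charge of −3 the iridium centre must be in the +1 oxidation state. Group 9 minus oxidation state 1 gives a d⁸ configuration. A 5d d⁸ ion has a large crystal-field splitting; square planar leaves the high-energy d_{x²−y²} orbital empty and maximises CFSE. → square planar.

[NiF₃I]²−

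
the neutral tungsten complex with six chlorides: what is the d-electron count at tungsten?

d⁰

Summing ligand charges against the 0 overall charge gives an oxidation state of +6 for tungsten.
Group 6 minus oxidation state 6 gives a d⁰ configuration.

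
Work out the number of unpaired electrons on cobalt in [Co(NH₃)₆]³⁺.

Ligand charges: ammonia is neutral. With an overall charge of +3 the cobalt centre must be in the +3 oxidation state.
Group 9 minus oxidation state 3 gives a d⁶ configuration.
The spin state decides the count: Co(III) has an exceptionally large octahedral splitting and is low-spin with essentially every ligand except fluoride.
An octahedral low-spin d⁶ ion is t₂g⁶e_g⁰, giving 0 unpaired electrons.

0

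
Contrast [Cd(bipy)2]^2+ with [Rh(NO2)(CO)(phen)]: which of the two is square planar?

[Rh(NO2)(CO)(phen)]

For [Cd(bipy)2]^2+: 2,2′-bipyridine is neutral; balancing the +2 overall charge requires Cd(II). Group 12 minus oxidation state 2 gives a d¹⁰ configuration. A d¹⁰ ion has no crystal-field stabilisation preference between square planar and tetrahedral, so four ligands adopt the sterically favoured tetrahedral geometry. → tetrahedral.
For [Rh(NO2)(CO)(phen)]: Each nitro (N-bound nitrite) is −1; carbonyl is neutral; 1,10-phenanthroline is neutral; balancing the 0 overall charge requires Rh(I). Rh sits in group 9, so the d-electron count is 9 − 1 = 8. A 4d d⁸ ion has a large crystal-field splitting; square planar leaves the high-energy d_{x²−y²} orbital empty and maximises CFSE. → square planar.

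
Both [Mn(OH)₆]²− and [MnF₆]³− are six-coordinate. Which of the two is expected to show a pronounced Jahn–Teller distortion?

[Mn(OH)₆]²−: Each hydroxide is −1; balancing the −2 overall charge requires Mn(IV). Mn sits in group 7, so the d-electron count is 7 − 4 = 3. The d³ configuration leaves the e_g set evenly filled (or empty) — no strong Jahn–Teller driving force.
[MnF₆]³−: Ligand charges: each fluoride is −1. With an overall charge of −3 the manganese centre must be in the +3 oxidation state. Mn sits in group 7, so the d-electron count is 7 − 3 = 4. Fluoride is a weak-field ligand for a first-row metal, so the complex is high-spin. The t₂g³e_g¹ (high-spin) configuration has an unevenly filled e_g set; the Jahn–Teller theorem predicts a tetragonal distortion (typically axial elongation) to lift the degeneracy.

[MnF₆]³−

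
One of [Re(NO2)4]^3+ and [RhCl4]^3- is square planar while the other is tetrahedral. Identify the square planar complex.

For [Re(NO2)4]^3+: Summing ligand charges against the +3 overall charge gives an oxidation state of +7 for rhenium. Group 7 minus oxidation state 7 gives a d⁰ configuration. A d⁰ ion has no crystal-field stabilisation preference between square planar and tetrahedral, so four ligands adopt the sterically favoured tetrahedral geometry. → tetrahedral.
For [RhCl4]^3-: Ligand charges: each chloride is −1. With an overall charge of −3 the rhodium centre must be in the +1 oxidation state. Group 9 minus oxidation state 1 gives a d⁸ configuration. A 4d d⁸ ion has a large crystal-field splitting; square planar leaves the high-energy d_{x²−y²} orbital empty and maximises CFSE. → square planar.

[RhCl4]^3-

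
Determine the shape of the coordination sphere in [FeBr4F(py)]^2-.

Ligand charges: each bromide is −1; each fluoride is −1; pyridine is neutral. With an overall charge of −2 the iron centre must be in the +3 oxidation state.
Fe sits in group 8, so the d-electron count is 8 − 3 = 5.
With 6 monodentate ligands the coordination number is 6.
Six donors around a single metal centre give an octahedral coordination sphere.

octahedral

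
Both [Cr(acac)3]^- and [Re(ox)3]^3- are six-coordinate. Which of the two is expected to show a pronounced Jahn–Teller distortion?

[Cr(acac)3]^-

[Cr(acac)3]^-: Ligand charges: each acetylacetonate is −1. With an overall charge of −1 the chromium centre must be in the +2 oxidation state. Cr sits in group 6, so the d-electron count is 6 − 2 = 4. Acetylacetonate is a weak-field ligand for a first-row metal, so the complex is high-spin. The t₂g³e_g¹ (high-spin) configuration has an unevenly filled e_g set; the Jahn–Teller theorem predicts a tetragonal distortion (typically axial elongation) to lift the degeneracy.
[Re(ox)3]^3-: Ligand charges: each oxalate is −2. With an overall charge of −3 the rhenium centre must be in the +3 oxidation state. Rhenium is a group-7 element; Re(III) is therefore d⁴. A 5d ion has a large Δₒ and is invariably low-spin. The d⁴ configuration leaves the e_g set evenly filled (or empty) — no strong Jahn–Teller driving force.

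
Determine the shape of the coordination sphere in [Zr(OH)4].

tetrahedral

Ligand charges: each hydroxide is −1. With an overall charge of 0 the zirconium centre must be in the +4 oxidation state.
Group 4 minus oxidation state 4 gives a d⁰ configuration.
With 4 monodentate ligands the coordination number is 4.
A d⁰ ion has no crystal-field stabilisation preference between square planar and tetrahedral, so four ligands adopt the sterically favoured tetrahedral geometry.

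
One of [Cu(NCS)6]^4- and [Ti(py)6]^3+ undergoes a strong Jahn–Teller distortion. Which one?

[Cu(NCS)6]^4-

[Cu(NCS)6]^4-: Ligand charges: each isothiocyanate is −1. With an overall charge of −4 the copper centre must be in the +2 oxidation state. Copper is a group-11 element; Cu(II) is therefore d⁹. The t₂g⁶e_g³ configuration has an unevenly filled e_g set; the Jahn–Teller theorem predicts a tetragonal distortion (typically axial elongation) to lift the degeneracy.
[Ti(py)6]^3+: Ligand charges: pyridine is neutral. With an overall charge of +3 the titanium centre must be in the +3 oxidation state. Ti sits in group 4, so the d-electron count is 4 − 3 = 1. The d¹ configuration leaves the e_g set evenly filled (or empty) — no strong Jahn–Teller driving force.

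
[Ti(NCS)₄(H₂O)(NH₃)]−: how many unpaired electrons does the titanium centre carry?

Summing ligand charges against the −1 overall charge gives an oxidation state of +3 for titanium.
Titanium is a group-4 element; Ti(III) is therefore d¹.
In an octahedral field the d¹ configuration is t₂g¹e_g⁰ (only one arrangement possible), giving 1 unpaired electron.

1 unpaired electron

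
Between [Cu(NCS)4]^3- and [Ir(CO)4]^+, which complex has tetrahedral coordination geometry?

[Cu(NCS)4]^3-

For [Cu(NCS)4]^3-: Summing ligand charges against the −3 overall charge gives an oxidation state of +1 for copper. Group 11 minus oxidation state 1 gives a d¹⁰ configuration. A d¹⁰ ion has no crystal-field stabilisation preference between square planar and tetrahedral, so four ligands adopt the sterically favoured tetrahedral geometry. → tetrahedral.
For [Ir(CO)4]^+: Ligand charges: carbonyl is neutral. With an overall charge of +1 the iridium centre must be in the +1 oxidation state. Iridium is a group-9 element; Ir(I) is therefore d⁸. A 5d d⁸ ion has a large crystal-field splitting; square planar leaves the high-energy d_{x²−y²} orbital empty and maximises CFSE. → square planar.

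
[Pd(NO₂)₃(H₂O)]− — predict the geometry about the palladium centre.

square planar

Summing ligand charges against the −1 overall charge gives an oxidation state of +2 for palladium.
Pd sits in group 10, so the d-electron count is 10 − 2 = 8.
With 4 monodentate ligands the coordination number is 4.
A 4d d⁸ ion has a large crystal-field splitting; square planar leaves the high-energy d_{x²−y²} orbital empty and maximises CFSE.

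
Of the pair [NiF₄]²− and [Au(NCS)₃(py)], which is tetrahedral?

For [NiF₄]²−: Each fluoride is −1; balancing the −2 overall charge requires Ni(II). Group 10 minus oxidation state 2 gives a d⁸ configuration. Fluoride is a weak-field ligand. With weak-field ligands the CFSE gain from square planar is small, so a 3d d⁸ ion takes the sterically preferred tetrahedral geometry. → tetrahedral.
For [Au(NCS)₃(py)]: Each isothiocyanate is −1; pyridine is neutral; balancing the 0 overall charge requires Au(III). Group 11 minus oxidation state 3 gives a d⁸ configuration. A 5d d⁸ ion has a large crystal-field splitting; square planar leaves the high-energy d_{x²−y²} orbital empty and maximises CFSE. → square planar.

[NiF₄]²−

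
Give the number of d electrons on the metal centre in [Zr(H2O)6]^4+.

d⁰

Water is neutral; balancing the +4 overall charge requires Zr(IV).
Zr sits in group 4, so the d-electron count is 4 − 4 = 0.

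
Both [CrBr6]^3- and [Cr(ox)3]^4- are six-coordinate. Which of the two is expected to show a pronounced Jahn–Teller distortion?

[CrBr6]^3-: Ligand charges: each bromide is −1. With an overall charge of −3 the chromium centre must be in the +3 oxidation state. Cr sits in group 6, so the d-electron count is 6 − 3 = 3. The d³ configuration leaves the e_g set evenly filled (or empty) — no strong Jahn–Teller driving force.
[Cr(ox)3]^4-: Each oxalate is −2; balancing the −4 overall charge requires Cr(II). Group 6 minus oxidation state 2 gives a d⁴ configuration. Oxalate is a weak-field ligand for a first-row metal, so the complex is high-spin. The t₂g³e_g¹ (high-spin) configuration has an unevenly filled e_g set; the Jahn–Teller theorem predicts a tetragonal distortion (typically axial elongation) to lift the degeneracy.

[Cr(ox)3]^4-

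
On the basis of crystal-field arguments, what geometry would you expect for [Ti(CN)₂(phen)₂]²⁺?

Ligand charges: each cyanide is −1; 1,10-phenanthroline is neutral. With an overall charge of +2 the titanium centre must be in the +4 oxidation state.
Group 4 minus oxidation state 4 gives a d⁰ configuration.
Counting donor atoms: 2×cyanide (monodentate) → 2 donors; 2×1,10-phenanthroline (bidentate) → 4 donors. Coordination number = 6.
Six donors around a single metal centre give an octahedral coordination sphere.

octahedral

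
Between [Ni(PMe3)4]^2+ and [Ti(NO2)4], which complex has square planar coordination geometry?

For [Ni(PMe3)4]^2+: Ligand charges: trimethylphosphine is neutral. With an overall charge of +2 the nickel centre must be in the +2 oxidation state. Group 10 minus oxidation state 2 gives a d⁸ configuration. Trimethylphosphine is a strong-field ligand (high in the spectrochemical series). A 3d d⁸ ion with strong-field ligands gains enough CFSE to favour square planar over tetrahedral. → square planar.
For [Ti(NO2)4]: Each nitro (N-bound nitrite) is −1; balancing the 0 overall charge requires Ti(IV). Titanium is a group-4 element; Ti(IV) is therefore d⁰. A d⁰ ion has no crystal-field stabilisation preference between square planar and tetrahedral, so four ligands adopt the sterically favoured tetrahedral geometry. → tetrahedral.

[Ni(PMe3)4]^2+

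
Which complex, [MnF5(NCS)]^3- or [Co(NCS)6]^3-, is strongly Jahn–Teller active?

[MnF5(NCS)]^3-: Summing ligand charges against the −3 overall charge gives an oxidation state of +3 for manganese. Manganese is a group-7 element; Mn(III) is therefore d⁴. Fluoride and isothiocyanate are weak-field ligands for a first-row metal, so the complex is high-spin. The t₂g³e_g¹ (high-spin) configuration has an unevenly filled e_g set; the Jahn–Teller theorem predicts a tetragonal distortion (typically axial elongation) to lift the degeneracy.
[Co(NCS)6]^3-: Summing ligand charges against the −3 overall charge gives an oxidation state of +3 for cobalt. Cobalt is a group-9 element; Co(III) is therefore d⁶. Co(III) has an exceptionally large octahedral splitting and is low-spin with essentially every ligand except fluoride. The d⁶ configuration leaves the e_g set evenly filled (or empty) — no strong Jahn–Teller driving force.

[MnF5(NCS)]^3-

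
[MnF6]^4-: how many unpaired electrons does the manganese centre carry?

5

Each fluoride is −1; balancing the −4 overall charge requires Mn(II).
Group 7 minus oxidation state 2 gives a d⁵ configuration.
The spin state decides the count: Fluoride is a weak-field ligand for a first-row metal, so the complex is high-spin.
An octahedral high-spin d⁵ ion is t₂g³e_g², giving 5 unpaired electrons.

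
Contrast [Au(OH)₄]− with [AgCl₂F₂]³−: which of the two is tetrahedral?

[AgCl₂F₂]³−

For [Au(OH)₄]−: Ligand charges: each hydroxide is −1. With an overall charge of −1 the gold centre must be in the +3 oxidation state. Au sits in group 11, so the d-electron count is 11 − 3 = 8. A 5d d⁸ ion has a large crystal-field splitting; square planar leaves the high-energy d_{x²−y²} orbital empty and maximises CFSE. → square planar.
For [AgCl₂F₂]³−: Each chloride is −1; each fluoride is −1; balancing the −3 overall charge requires Ag(I). Ag sits in group 11, so the d-electron count is 11 − 1 = 10. A d¹⁰ ion has no crystal-field stabilisation preference between square planar and tetrahedral, so four ligands adopt the sterically favoured tetrahedral geometry. → tetrahedral.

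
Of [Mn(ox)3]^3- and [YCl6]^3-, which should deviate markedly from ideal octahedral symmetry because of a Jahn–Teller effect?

[Mn(ox)3]^3-: Each oxalate is −2; balancing the −3 overall charge requires Mn(III). Mn sits in group 7, so the d-electron count is 7 − 3 = 4. Oxalate is a weak-field ligand for a first-row metal, so the complex is high-spin. The t₂g³e_g¹ (high-spin) configuration has an unevenly filled e_g set; the Jahn–Teller theorem predicts a tetragonal distortion (typically axial elongation) to lift the degeneracy.
[YCl6]^3-: Ligand charges: each chloride is −1. With an overall charge of −3 the yttrium centre must be in the +3 oxidation state. Y sits in group 3, so the d-electron count is 3 − 3 = 0. The d⁰ configuration leaves the e_g set evenly filled (or empty) — no strong Jahn–Teller driving force.

[Mn(ox)3]^3-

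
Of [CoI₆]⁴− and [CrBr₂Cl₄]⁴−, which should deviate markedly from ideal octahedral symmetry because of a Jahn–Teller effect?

[CoI₆]⁴−: Ligand charges: each iodide is −1. With an overall charge of −4 the cobalt centre must be in the +2 oxidation state. Cobalt is a group-9 element; Co(II) is therefore d⁷. Iodide is a weak-field ligand for a first-row metal, so the complex is high-spin. The d⁷ configuration leaves the e_g set evenly filled (or empty) — no strong Jahn–Teller driving force.
[CrBr₂Cl₄]⁴−: Summing ligand charges against the −4 overall charge gives an oxidation state of +2 for chromium. Chromium is a group-6 element; Cr(II) is therefore d⁴. Bromide and chloride are weak-field ligands for a first-row metal, so the complex is high-spin. The t₂g³e_g¹ (high-spin) configuration has an unevenly filled e_g set; the Jahn–Teller theorem predicts a tetragonal distortion (typically axial elongation) to lift the degeneracy.

[CrBr₂Cl₄]⁴−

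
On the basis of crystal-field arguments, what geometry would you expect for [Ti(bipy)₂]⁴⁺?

2,2′-bipyridine is neutral; balancing the +4 overall charge requires Ti(IV).
Titanium is a group-4 element; Ti(IV) is therefore d⁰.
Counting donor atoms: 2×2,2′-bipyridine (bidentate) → 4 donors. Coordination number = 4.
A d⁰ ion has no crystal-field stabilisation preference between square planar and tetrahedral, so four ligands adopt the sterically favoured tetrahedral geometry.

tetrahedral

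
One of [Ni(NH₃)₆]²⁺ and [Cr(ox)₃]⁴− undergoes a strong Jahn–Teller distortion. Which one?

[Cr(ox)₃]⁴−

[Ni(NH₃)₆]²⁺: Ammonia is neutral; balancing the +2 overall charge requires Ni(II). Nickel is a group-10 element; Ni(II) is therefore d⁸. The d⁸ configuration leaves the e_g set evenly filled (or empty) — no strong Jahn–Teller driving force.
[Cr(ox)₃]⁴−: Summing ligand charges against the −4 overall charge gives an oxidation state of +2 for chromium. Chromium is a group-6 element; Cr(II) is therefore d⁴. Oxalate is a weak-field ligand for a first-row metal, so the complex is high-spin. The t₂g³e_g¹ (high-spin) configuration has an unevenly filled e_g set; the Jahn–Teller theorem predicts a tetragonal distortion (typically axial elongation) to lift the degeneracy.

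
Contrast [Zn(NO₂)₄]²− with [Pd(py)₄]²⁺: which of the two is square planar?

For [Zn(NO₂)₄]²−: Summing ligand charges against the −2 overall charge gives an oxidation state of +2 for zinc. Zn sits in group 12, so the d-electron count is 12 − 2 = 10. A d¹⁰ ion has no crystal-field stabilisation preference between square planar and tetrahedral, so four ligands adopt the sterically favoured tetrahedral geometry. → tetrahedral.
For [Pd(py)₄]²⁺: Pyridine is neutral; balancing the +2 overall charge requires Pd(II). Palladium is a group-10 element; Pd(II) is therefore d⁸. A 4d d⁸ ion has a large crystal-field splitting; square planar leaves the high-energy d_{x²−y²} orbital empty and maximises CFSE. → square planar.

[Pd(py)₄]²⁺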